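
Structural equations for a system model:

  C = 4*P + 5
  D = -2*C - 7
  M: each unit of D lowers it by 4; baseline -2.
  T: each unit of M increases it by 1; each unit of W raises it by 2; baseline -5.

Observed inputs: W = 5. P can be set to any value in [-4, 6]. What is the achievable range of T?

-57 to 263

Substituting into the D equation gives D = -8*P - 17.
Substituting into the M equation gives M = 32*P + 66.
This gives T = 32*P + 71.
Linear in P, so extremes are at the endpoints: P = -4 gives T = -57; P = 6 gives T = 263.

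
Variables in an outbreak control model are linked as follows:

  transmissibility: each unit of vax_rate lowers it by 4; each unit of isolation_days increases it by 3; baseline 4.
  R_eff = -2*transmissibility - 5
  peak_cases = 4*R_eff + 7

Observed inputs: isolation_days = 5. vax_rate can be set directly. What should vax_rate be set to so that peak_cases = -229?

vax_rate = -2

Substituting into the transmissibility equation gives transmissibility = -4*vax_rate + 19.
So R_eff = 8*vax_rate - 43.
Substituting into the peak_cases equation gives peak_cases = 32*vax_rate - 165.
Solve 32*vax_rate - 165 = -229: vax_rate = (-229 + 165) / 32 = -2.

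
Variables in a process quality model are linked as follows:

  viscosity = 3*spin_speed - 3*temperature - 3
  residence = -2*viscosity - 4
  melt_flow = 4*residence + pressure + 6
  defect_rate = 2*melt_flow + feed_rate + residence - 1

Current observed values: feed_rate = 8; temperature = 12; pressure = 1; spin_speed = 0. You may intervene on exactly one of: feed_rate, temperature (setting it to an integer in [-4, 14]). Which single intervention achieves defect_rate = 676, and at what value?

Intervening on feed_rate: with other inputs at their observed values, defect_rate = feed_rate + 679. Solving for 676 gives feed_rate = -3, within [-4, 14].
Intervening on temperature: defect_rate = 54*temperature + 39. Reaching 676 requires temperature = 637/54, not an integer.

set feed_rate = -3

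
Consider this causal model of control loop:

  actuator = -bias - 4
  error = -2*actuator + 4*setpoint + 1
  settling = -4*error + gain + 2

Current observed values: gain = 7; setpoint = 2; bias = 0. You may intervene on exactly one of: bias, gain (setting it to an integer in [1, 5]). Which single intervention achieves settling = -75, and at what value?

set bias = 2

Intervening on bias: with other inputs at their observed values, settling = -8*bias - 59. Solving for -75 gives bias = 2, within [1, 5].
Intervening on gain: settling = gain - 66. Reaching -75 requires gain = -9, outside [1, 5].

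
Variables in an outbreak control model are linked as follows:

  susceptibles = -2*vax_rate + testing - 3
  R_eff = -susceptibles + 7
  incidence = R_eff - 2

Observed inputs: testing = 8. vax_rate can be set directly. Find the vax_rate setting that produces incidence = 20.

Substituting into the susceptibles equation gives susceptibles = -2*vax_rate + 5.
Substituting into the R_eff equation gives R_eff = 2*vax_rate + 2.
So incidence = 2*vax_rate.
Solve 2*vax_rate = 20: vax_rate = 20 / 2 = 10.

vax_rate = 10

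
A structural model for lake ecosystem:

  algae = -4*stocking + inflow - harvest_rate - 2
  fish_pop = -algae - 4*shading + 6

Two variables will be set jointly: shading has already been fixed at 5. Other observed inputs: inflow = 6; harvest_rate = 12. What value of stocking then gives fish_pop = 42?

stocking = 12

With shading held at 5:
Substituting into the algae equation gives algae = -4*stocking - 8.
Substituting into the fish_pop equation gives fish_pop = 4*stocking - 6.
Solve 4*stocking - 6 = 42: stocking = (42 + 6) / 4 = 12.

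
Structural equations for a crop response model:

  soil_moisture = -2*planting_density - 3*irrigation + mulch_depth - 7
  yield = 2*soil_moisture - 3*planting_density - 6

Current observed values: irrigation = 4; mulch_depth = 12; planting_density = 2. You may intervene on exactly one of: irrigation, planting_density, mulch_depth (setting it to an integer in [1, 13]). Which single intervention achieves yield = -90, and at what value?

set planting_density = 10

Intervening on irrigation: yield = -6*irrigation - 10. Reaching -90 requires irrigation = 40/3, not an integer.
Intervening on planting_density: with other inputs at their observed values, yield = -7*planting_density - 20. Solving for -90 gives planting_density = 10, within [1, 13].
Intervening on mulch_depth: yield = 2*mulch_depth - 58. Reaching -90 requires mulch_depth = -16, outside [1, 13].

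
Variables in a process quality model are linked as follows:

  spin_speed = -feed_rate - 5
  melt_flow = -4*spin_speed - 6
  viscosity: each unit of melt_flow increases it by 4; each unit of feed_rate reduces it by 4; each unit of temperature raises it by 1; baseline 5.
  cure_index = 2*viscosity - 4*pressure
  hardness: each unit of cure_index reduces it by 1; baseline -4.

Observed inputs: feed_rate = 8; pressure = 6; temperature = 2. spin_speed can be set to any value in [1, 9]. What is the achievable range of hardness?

150 to 406

Intervening on spin_speed fixes its value directly, overriding its dependence on feed_rate.
Substituting into the viscosity equation gives viscosity = -16*spin_speed - 49.
So cure_index = -32*spin_speed - 122.
So hardness = 32*spin_speed + 118.
Linear in spin_speed, so extremes are at the endpoints: spin_speed = 1 gives hardness = 150; spin_speed = 9 gives hardness = 406.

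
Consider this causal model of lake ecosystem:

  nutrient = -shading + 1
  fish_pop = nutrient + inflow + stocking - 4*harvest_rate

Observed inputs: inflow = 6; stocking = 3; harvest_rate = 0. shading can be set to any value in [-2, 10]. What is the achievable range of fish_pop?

Substituting into the fish_pop equation gives fish_pop = -shading + 10.
Linear in shading, so extremes are at the endpoints: shading = -2 gives fish_pop = 12; shading = 10 gives fish_pop = 0.

0 to 12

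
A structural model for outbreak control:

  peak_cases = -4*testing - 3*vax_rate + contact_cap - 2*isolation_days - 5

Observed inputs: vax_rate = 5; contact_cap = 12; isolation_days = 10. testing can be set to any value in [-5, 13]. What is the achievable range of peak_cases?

Substituting into the peak_cases equation gives peak_cases = -4*testing - 28.
Linear in testing, so extremes are at the endpoints: testing = -5 gives peak_cases = -8; testing = 13 gives peak_cases = -80.

-80 to -8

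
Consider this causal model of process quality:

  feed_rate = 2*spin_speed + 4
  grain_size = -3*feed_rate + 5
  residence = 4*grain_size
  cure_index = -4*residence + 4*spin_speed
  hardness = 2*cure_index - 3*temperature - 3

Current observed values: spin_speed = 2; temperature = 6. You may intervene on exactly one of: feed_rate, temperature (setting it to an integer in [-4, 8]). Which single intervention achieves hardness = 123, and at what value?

set feed_rate = 3

Intervening on feed_rate: with other inputs at their observed values, hardness = 96*feed_rate - 165. Solving for 123 gives feed_rate = 3, within [-4, 8].
Intervening on temperature: hardness = -3*temperature + 621. Reaching 123 requires temperature = 166, outside [-4, 8].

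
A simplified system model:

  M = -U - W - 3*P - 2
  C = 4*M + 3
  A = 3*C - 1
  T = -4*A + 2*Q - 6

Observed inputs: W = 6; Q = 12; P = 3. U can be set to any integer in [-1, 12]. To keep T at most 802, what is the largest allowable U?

U = 0

Substituting into the M equation gives M = -U - 17.
So C = -4*U - 65.
Substituting into the A equation gives A = -12*U - 196.
T becomes 48*U + 802.
Require 48*U + 802 ≤ 802, so U ≤ 0.
The largest integer in [-1, 12] satisfying this is 0.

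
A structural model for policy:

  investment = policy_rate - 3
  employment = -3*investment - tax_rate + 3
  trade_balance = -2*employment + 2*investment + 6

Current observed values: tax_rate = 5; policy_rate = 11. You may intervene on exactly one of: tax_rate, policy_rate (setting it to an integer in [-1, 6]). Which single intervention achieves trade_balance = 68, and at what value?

Intervening on tax_rate: with other inputs at their observed values, trade_balance = 2*tax_rate + 64. Solving for 68 gives tax_rate = 2, within [-1, 6].
Intervening on policy_rate: trade_balance = 8*policy_rate - 14. Reaching 68 requires policy_rate = 41/4, not an integer.

set tax_rate = 2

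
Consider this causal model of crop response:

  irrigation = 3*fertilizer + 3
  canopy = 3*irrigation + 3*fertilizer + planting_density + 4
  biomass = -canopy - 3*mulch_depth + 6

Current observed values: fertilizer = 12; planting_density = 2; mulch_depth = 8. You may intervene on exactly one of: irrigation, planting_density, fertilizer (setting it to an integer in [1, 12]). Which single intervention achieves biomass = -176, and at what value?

set planting_density = 1

Intervening on irrigation: biomass = -3*irrigation - 60. Reaching -176 requires irrigation = 116/3, not an integer.
Intervening on planting_density: with other inputs at their observed values, biomass = -planting_density - 175. Solving for -176 gives planting_density = 1, within [1, 12].
Intervening on fertilizer: biomass = -12*fertilizer - 33. Reaching -176 requires fertilizer = 143/12, not an integer.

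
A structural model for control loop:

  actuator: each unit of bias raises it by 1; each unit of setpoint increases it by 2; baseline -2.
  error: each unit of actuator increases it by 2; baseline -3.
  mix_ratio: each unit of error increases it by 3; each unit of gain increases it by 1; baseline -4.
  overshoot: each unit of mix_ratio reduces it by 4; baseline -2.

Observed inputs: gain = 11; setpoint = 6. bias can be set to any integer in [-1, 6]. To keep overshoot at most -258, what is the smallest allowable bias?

Substituting into the actuator equation gives actuator = bias + 10.
Substituting into the error equation gives error = 2*bias + 17.
Substituting into the mix_ratio equation gives mix_ratio = 6*bias + 58.
Substituting into the overshoot equation gives overshoot = -24*bias - 234.
Require -24*bias - 234 ≤ -258, so bias ≥ 1.
The smallest integer in [-1, 6] satisfying this is 1.

bias = 1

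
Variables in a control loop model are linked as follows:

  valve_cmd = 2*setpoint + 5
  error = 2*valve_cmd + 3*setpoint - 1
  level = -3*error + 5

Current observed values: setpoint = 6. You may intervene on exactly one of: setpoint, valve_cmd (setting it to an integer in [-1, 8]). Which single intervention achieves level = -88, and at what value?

set valve_cmd = 7

Intervening on setpoint: level = -21*setpoint - 22. Reaching -88 requires setpoint = 22/7, not an integer.
Intervening on valve_cmd: with other inputs at their observed values, level = -6*valve_cmd - 46. Solving for -88 gives valve_cmd = 7, within [-1, 8].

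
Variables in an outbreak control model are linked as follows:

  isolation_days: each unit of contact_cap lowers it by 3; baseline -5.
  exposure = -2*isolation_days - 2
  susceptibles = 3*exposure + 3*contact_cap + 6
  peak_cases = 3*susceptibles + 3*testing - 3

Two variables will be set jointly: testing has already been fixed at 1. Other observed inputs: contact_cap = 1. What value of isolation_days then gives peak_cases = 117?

With testing held at 1:
Intervening on isolation_days fixes its value directly, overriding its dependence on contact_cap.
Substituting into the susceptibles equation gives susceptibles = -6*isolation_days + 3.
Substituting into the peak_cases equation gives peak_cases = -18*isolation_days + 9.
Solve -18*isolation_days + 9 = 117: isolation_days = (117 - 9) / -18 = -6.

isolation_days = -6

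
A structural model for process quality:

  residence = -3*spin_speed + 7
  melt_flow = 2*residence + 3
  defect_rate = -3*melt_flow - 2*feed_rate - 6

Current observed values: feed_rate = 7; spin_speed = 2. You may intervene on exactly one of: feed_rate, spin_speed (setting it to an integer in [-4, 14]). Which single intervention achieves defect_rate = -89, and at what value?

set spin_speed = -1

Intervening on feed_rate: defect_rate = -2*feed_rate - 21. Reaching -89 requires feed_rate = 34, outside [-4, 14].
Intervening on spin_speed: with other inputs at their observed values, defect_rate = 18*spin_speed - 71. Solving for -89 gives spin_speed = -1, within [-4, 14].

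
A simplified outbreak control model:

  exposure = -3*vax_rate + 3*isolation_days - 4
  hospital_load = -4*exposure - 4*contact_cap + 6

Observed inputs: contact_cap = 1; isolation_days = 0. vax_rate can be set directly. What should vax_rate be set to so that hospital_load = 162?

Substituting into the exposure equation gives exposure = -3*vax_rate - 4.
This gives hospital_load = 12*vax_rate + 18.
Solve 12*vax_rate + 18 = 162: vax_rate = (162 - 18) / 12 = 12.

vax_rate = 12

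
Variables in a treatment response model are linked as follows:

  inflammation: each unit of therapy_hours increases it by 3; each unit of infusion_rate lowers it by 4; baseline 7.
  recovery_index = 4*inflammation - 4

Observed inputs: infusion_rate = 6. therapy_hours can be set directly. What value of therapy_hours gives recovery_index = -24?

Substituting into the inflammation equation gives inflammation = 3*therapy_hours - 17.
This gives recovery_index = 12*therapy_hours - 72.
Solve 12*therapy_hours - 72 = -24: therapy_hours = (-24 + 72) / 12 = 4.

therapy_hours = 4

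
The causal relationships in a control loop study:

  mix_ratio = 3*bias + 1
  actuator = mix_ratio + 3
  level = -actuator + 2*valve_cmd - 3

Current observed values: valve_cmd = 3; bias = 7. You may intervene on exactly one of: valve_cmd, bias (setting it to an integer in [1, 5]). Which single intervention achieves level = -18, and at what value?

set valve_cmd = 5

Intervening on valve_cmd: with other inputs at their observed values, level = 2*valve_cmd - 28. Solving for -18 gives valve_cmd = 5, within [1, 5].
Intervening on bias: level = -3*bias - 1. Reaching -18 requires bias = 17/3, not an integer.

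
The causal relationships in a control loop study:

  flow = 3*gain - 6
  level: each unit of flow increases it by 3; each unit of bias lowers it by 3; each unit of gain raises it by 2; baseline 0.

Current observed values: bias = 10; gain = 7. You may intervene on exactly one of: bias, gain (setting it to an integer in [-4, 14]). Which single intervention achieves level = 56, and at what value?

set bias = 1

Intervening on bias: with other inputs at their observed values, level = -3*bias + 59. Solving for 56 gives bias = 1, within [-4, 14].
Intervening on gain: level = 11*gain - 48. Reaching 56 requires gain = 104/11, not an integer.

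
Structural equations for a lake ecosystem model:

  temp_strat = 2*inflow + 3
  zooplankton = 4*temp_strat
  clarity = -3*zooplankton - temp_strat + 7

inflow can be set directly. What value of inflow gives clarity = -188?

Substituting into the zooplankton equation gives zooplankton = 8*inflow + 12.
Substituting into the clarity equation gives clarity = -26*inflow - 32.
Solve -26*inflow - 32 = -188: inflow = (-188 + 32) / -26 = 6.

inflow = 6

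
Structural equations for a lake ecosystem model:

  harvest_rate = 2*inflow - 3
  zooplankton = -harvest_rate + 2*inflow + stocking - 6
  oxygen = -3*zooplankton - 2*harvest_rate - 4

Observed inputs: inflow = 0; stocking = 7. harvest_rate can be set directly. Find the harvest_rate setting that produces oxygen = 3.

Intervening on harvest_rate fixes its value directly, overriding its dependence on inflow.
Substituting into the zooplankton equation gives zooplankton = -harvest_rate + 1.
Substituting into the oxygen equation gives oxygen = harvest_rate - 7.
Solve harvest_rate - 7 = 3: harvest_rate = (3 + 7) / 1 = 10.

harvest_rate = 10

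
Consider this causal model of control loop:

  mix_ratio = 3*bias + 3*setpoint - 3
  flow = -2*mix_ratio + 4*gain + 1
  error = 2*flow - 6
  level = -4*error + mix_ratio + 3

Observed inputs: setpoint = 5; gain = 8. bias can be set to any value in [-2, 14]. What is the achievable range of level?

Substituting into the mix_ratio equation gives mix_ratio = 3*bias + 12.
So flow = -6*bias + 9.
This gives error = -12*bias + 12.
Substituting into the level equation gives level = 51*bias - 33.
Linear in bias, so extremes are at the endpoints: bias = -2 gives level = -135; bias = 14 gives level = 681.

-135 to 681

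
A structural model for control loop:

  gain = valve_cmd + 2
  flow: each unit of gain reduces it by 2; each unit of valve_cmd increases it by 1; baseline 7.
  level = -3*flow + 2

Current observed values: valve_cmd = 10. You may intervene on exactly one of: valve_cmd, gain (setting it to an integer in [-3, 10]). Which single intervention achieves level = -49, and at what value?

Intervening on valve_cmd: level = 3*valve_cmd - 7. Reaching -49 requires valve_cmd = -14, outside [-3, 10].
Intervening on gain: with other inputs at their observed values, level = 6*gain - 49. Solving for -49 gives gain = 0, within [-3, 10].

set gain = 0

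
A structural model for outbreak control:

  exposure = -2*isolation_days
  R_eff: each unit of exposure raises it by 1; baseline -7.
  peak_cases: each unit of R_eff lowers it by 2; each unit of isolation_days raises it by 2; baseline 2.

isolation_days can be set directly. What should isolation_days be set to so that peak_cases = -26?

isolation_days = -7

Substituting into the R_eff equation gives R_eff = -2*isolation_days - 7.
Substituting into the peak_cases equation gives peak_cases = 6*isolation_days + 16.
Solve 6*isolation_days + 16 = -26: isolation_days = (-26 - 16) / 6 = -7.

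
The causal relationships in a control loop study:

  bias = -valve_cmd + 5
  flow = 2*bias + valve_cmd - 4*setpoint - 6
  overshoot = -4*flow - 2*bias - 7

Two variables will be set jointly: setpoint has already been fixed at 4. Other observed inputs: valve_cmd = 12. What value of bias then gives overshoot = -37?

bias = 7

With setpoint held at 4:
Intervening on bias fixes its value directly, overriding its dependence on valve_cmd.
Substituting into the flow equation gives flow = 2*bias - 10.
This gives overshoot = -10*bias + 33.
Solve -10*bias + 33 = -37: bias = (-37 - 33) / -10 = 7.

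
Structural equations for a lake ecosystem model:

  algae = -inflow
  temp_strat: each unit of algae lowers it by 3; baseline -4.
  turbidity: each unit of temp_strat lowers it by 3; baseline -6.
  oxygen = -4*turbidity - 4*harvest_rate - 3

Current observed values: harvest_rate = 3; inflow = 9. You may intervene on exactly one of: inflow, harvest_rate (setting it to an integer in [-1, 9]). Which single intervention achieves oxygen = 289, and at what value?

Intervening on inflow: oxygen = 36*inflow - 39. Reaching 289 requires inflow = 82/9, not an integer.
Intervening on harvest_rate: with other inputs at their observed values, oxygen = -4*harvest_rate + 297. Solving for 289 gives harvest_rate = 2, within [-1, 9].

set harvest_rate = 2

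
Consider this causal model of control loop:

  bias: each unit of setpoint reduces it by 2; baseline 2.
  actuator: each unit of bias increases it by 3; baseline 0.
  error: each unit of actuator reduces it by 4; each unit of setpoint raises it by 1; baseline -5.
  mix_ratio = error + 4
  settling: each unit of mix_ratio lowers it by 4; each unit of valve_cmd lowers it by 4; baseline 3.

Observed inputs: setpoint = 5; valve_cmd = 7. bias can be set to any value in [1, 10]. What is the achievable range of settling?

Intervening on bias fixes its value directly, overriding its dependence on setpoint.
Substituting into the error equation gives error = -12*bias.
mix_ratio becomes -12*bias + 4.
Substituting into the settling equation gives settling = 48*bias - 41.
Linear in bias, so extremes are at the endpoints: bias = 1 gives settling = 7; bias = 10 gives settling = 439.

7 to 439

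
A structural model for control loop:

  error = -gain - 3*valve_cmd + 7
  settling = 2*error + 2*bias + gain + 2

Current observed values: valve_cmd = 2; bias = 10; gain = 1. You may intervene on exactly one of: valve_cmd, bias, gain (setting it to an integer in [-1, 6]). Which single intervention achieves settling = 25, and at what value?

Intervening on valve_cmd: settling = -6*valve_cmd + 35. Reaching 25 requires valve_cmd = 5/3, not an integer.
Intervening on bias: settling = 2*bias + 3. Reaching 25 requires bias = 11, outside [-1, 6].
Intervening on gain: with other inputs at their observed values, settling = -gain + 24. Solving for 25 gives gain = -1, within [-1, 6].

set gain = -1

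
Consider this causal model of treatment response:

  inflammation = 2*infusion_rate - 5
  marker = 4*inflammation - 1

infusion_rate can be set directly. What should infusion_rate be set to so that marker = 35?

infusion_rate = 7

Substituting into the marker equation gives marker = 8*infusion_rate - 21.
Solve 8*infusion_rate - 21 = 35: infusion_rate = (35 + 21) / 8 = 7.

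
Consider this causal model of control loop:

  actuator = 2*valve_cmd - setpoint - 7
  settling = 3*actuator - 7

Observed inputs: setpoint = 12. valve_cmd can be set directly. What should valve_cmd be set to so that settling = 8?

valve_cmd = 12

Substituting into the actuator equation gives actuator = 2*valve_cmd - 19.
So settling = 6*valve_cmd - 64.
Solve 6*valve_cmd - 64 = 8: valve_cmd = (8 + 64) / 6 = 12.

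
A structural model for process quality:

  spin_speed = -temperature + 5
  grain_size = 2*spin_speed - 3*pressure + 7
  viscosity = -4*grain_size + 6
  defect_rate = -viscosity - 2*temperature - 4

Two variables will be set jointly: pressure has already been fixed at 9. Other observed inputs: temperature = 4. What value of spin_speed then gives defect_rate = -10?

spin_speed = 11

With pressure held at 9:
Intervening on spin_speed fixes its value directly, overriding its dependence on temperature.
Substituting into the grain_size equation gives grain_size = 2*spin_speed - 20.
Substituting into the viscosity equation gives viscosity = -8*spin_speed + 86.
Substituting into the defect_rate equation gives defect_rate = 8*spin_speed - 98.
Solve 8*spin_speed - 98 = -10: spin_speed = (-10 + 98) / 8 = 11.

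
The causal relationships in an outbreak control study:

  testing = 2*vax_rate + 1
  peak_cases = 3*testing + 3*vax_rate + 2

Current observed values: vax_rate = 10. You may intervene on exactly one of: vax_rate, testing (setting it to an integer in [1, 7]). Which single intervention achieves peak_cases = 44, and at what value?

set testing = 4

Intervening on vax_rate: peak_cases = 9*vax_rate + 5. Reaching 44 requires vax_rate = 13/3, not an integer.
Intervening on testing: with other inputs at their observed values, peak_cases = 3*testing + 32. Solving for 44 gives testing = 4, within [1, 7].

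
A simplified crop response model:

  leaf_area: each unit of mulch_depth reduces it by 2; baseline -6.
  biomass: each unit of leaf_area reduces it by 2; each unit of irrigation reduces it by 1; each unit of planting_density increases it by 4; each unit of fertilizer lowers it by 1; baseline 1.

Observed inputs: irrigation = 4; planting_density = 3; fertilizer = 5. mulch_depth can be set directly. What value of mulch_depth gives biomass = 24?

Substituting into the biomass equation gives biomass = 4*mulch_depth + 16.
Solve 4*mulch_depth + 16 = 24: mulch_depth = (24 - 16) / 4 = 2.

mulch_depth = 2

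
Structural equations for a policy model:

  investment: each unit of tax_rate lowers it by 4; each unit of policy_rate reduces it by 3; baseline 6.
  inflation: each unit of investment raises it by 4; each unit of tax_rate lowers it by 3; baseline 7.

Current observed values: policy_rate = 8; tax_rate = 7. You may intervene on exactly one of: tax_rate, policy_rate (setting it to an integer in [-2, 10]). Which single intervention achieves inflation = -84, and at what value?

Intervening on tax_rate: with other inputs at their observed values, inflation = -19*tax_rate - 65. Solving for -84 gives tax_rate = 1, within [-2, 10].
Intervening on policy_rate: inflation = -12*policy_rate - 102. Reaching -84 requires policy_rate = -3/2, not an integer.

set tax_rate = 1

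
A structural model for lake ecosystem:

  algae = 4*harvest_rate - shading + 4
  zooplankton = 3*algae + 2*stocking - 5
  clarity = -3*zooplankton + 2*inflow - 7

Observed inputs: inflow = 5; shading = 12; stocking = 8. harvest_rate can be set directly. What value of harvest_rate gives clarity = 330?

harvest_rate = -8

Substituting into the algae equation gives algae = 4*harvest_rate - 8.
This gives zooplankton = 12*harvest_rate - 13.
So clarity = -36*harvest_rate + 42.
Solve -36*harvest_rate + 42 = 330: harvest_rate = (330 - 42) / -36 = -8.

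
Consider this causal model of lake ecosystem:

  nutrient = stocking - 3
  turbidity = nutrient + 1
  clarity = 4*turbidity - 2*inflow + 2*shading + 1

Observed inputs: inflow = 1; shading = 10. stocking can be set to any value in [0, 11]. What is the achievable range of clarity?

11 to 55

Substituting into the turbidity equation gives turbidity = stocking - 2.
clarity becomes 4*stocking + 11.
Linear in stocking, so extremes are at the endpoints: stocking = 0 gives clarity = 11; stocking = 11 gives clarity = 55.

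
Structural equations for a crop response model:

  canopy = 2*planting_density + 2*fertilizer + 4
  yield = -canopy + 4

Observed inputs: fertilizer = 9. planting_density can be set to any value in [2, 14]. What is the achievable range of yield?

-46 to -22

Substituting into the canopy equation gives canopy = 2*planting_density + 22.
Substituting into the yield equation gives yield = -2*planting_density - 18.
Linear in planting_density, so extremes are at the endpoints: planting_density = 2 gives yield = -22; planting_density = 14 gives yield = -46.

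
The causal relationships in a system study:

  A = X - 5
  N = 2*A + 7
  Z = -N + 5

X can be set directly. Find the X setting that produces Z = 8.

X = 0

Substituting into the N equation gives N = 2*X - 3.
So Z = -2*X + 8.
Solve -2*X + 8 = 8: X = (8 - 8) / -2 = 0.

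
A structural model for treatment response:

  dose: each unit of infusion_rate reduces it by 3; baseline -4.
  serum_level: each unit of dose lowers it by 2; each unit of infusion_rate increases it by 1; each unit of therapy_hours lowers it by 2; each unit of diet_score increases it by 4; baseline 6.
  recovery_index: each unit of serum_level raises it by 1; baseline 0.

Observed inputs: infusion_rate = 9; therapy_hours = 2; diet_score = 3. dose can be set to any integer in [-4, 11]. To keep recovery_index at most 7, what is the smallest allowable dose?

Intervening on dose fixes its value directly, overriding its dependence on infusion_rate.
Substituting into the serum_level equation gives serum_level = -2*dose + 23.
Substituting into the recovery_index equation gives recovery_index = -2*dose + 23.
Require -2*dose + 23 ≤ 7, so dose ≥ 8.
The smallest integer in [-4, 11] satisfying this is 8.

dose = 8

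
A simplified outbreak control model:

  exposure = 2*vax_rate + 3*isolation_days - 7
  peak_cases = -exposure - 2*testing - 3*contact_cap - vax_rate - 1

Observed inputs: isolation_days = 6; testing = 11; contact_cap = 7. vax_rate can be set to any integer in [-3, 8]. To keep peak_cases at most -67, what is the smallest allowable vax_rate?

Substituting into the exposure equation gives exposure = 2*vax_rate + 11.
This gives peak_cases = -3*vax_rate - 55.
Require -3*vax_rate - 55 ≤ -67, so vax_rate ≥ 4.
The smallest integer in [-3, 8] satisfying this is 4.

vax_rate = 4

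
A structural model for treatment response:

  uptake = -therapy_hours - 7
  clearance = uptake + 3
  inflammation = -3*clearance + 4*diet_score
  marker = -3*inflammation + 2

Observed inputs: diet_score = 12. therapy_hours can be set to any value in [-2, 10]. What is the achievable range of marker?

-268 to -160

Substituting into the clearance equation gives clearance = -therapy_hours - 4.
Substituting into the inflammation equation gives inflammation = 3*therapy_hours + 60.
Substituting into the marker equation gives marker = -9*therapy_hours - 178.
Linear in therapy_hours, so extremes are at the endpoints: therapy_hours = -2 gives marker = -160; therapy_hours = 10 gives marker = -268.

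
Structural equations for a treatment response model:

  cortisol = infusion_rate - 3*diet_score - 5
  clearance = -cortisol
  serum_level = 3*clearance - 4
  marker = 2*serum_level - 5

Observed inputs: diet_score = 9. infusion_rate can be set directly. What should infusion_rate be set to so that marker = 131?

Substituting into the cortisol equation gives cortisol = infusion_rate - 32.
Substituting into the clearance equation gives clearance = -infusion_rate + 32.
Substituting into the serum_level equation gives serum_level = -3*infusion_rate + 92.
marker becomes -6*infusion_rate + 179.
Solve -6*infusion_rate + 179 = 131: infusion_rate = (131 - 179) / -6 = 8.

infusion_rate = 8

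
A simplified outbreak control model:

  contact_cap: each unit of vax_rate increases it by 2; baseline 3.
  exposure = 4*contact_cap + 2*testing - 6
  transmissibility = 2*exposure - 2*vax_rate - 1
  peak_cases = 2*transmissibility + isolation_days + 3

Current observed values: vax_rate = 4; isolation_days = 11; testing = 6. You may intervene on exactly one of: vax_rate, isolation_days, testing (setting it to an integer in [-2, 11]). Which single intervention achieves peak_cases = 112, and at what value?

Intervening on vax_rate: with other inputs at their observed values, peak_cases = 28*vax_rate + 84. Solving for 112 gives vax_rate = 1, within [-2, 11].
Intervening on isolation_days: peak_cases = isolation_days + 185. Reaching 112 requires isolation_days = -73, outside [-2, 11].
Intervening on testing: peak_cases = 8*testing + 148. Reaching 112 requires testing = -9/2, not an integer.

set vax_rate = 1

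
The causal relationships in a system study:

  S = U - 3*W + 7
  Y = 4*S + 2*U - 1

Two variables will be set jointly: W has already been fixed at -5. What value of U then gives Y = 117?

U = 5

With W held at -5:
Substituting into the S equation gives S = U + 22.
Y becomes 6*U + 87.
Solve 6*U + 87 = 117: U = (117 - 87) / 6 = 5.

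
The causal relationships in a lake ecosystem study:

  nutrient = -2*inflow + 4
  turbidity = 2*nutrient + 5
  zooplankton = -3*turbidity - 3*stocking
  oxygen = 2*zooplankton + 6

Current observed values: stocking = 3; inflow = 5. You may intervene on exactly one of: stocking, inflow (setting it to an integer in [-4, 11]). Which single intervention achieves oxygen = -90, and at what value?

Intervening on stocking: oxygen = -6*stocking + 48. Reaching -90 requires stocking = 23, outside [-4, 11].
Intervening on inflow: with other inputs at their observed values, oxygen = 24*inflow - 90. Solving for -90 gives inflow = 0, within [-4, 11].

set inflow = 0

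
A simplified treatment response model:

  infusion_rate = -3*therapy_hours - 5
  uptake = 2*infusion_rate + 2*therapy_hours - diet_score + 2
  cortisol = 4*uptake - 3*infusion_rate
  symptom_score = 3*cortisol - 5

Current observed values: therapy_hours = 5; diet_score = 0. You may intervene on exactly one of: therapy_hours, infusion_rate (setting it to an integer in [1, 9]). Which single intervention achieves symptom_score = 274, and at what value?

set infusion_rate = 9

Intervening on therapy_hours: symptom_score = -21*therapy_hours - 56. Reaching 274 requires therapy_hours = -110/7, not an integer.
Intervening on infusion_rate: with other inputs at their observed values, symptom_score = 15*infusion_rate + 139. Solving for 274 gives infusion_rate = 9, within [1, 9].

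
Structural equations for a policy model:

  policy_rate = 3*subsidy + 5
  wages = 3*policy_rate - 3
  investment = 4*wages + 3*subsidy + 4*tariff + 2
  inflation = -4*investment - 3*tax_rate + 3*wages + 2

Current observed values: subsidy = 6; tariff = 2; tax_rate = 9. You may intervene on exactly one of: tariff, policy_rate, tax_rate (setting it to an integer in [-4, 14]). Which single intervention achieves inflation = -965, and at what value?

Intervening on tariff: inflation = -16*tariff - 963. Reaching -965 requires tariff = 1/8, not an integer.
Intervening on policy_rate: inflation = -39*policy_rate - 98. Reaching -965 requires policy_rate = 289/13, not an integer.
Intervening on tax_rate: with other inputs at their observed values, inflation = -3*tax_rate - 968. Solving for -965 gives tax_rate = -1, within [-4, 14].

set tax_rate = -1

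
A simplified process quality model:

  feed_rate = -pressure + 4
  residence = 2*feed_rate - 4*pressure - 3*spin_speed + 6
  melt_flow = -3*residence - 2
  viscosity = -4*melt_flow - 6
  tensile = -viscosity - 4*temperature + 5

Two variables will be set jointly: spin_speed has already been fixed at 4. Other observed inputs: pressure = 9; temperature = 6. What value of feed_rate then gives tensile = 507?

With spin_speed held at 4:
Intervening on feed_rate fixes its value directly, overriding its dependence on pressure.
Substituting into the residence equation gives residence = 2*feed_rate - 42.
So melt_flow = -6*feed_rate + 124.
Substituting into the viscosity equation gives viscosity = 24*feed_rate - 502.
This gives tensile = -24*feed_rate + 483.
Solve -24*feed_rate + 483 = 507: feed_rate = (507 - 483) / -24 = -1.

feed_rate = -1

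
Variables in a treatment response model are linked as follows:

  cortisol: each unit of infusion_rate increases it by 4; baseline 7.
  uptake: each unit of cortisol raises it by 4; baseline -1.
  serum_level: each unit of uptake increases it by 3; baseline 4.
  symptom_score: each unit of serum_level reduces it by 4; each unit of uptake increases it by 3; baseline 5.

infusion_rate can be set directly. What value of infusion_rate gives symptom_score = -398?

infusion_rate = 1

Substituting into the uptake equation gives uptake = 16*infusion_rate + 27.
Substituting into the serum_level equation gives serum_level = 48*infusion_rate + 85.
So symptom_score = -144*infusion_rate - 254.
Solve -144*infusion_rate - 254 = -398: infusion_rate = (-398 + 254) / -144 = 1.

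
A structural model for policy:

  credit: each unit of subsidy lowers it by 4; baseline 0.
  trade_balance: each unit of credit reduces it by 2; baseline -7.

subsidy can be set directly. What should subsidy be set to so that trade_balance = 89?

Substituting into the trade_balance equation gives trade_balance = 8*subsidy - 7.
Solve 8*subsidy - 7 = 89: subsidy = (89 + 7) / 8 = 12.

subsidy = 12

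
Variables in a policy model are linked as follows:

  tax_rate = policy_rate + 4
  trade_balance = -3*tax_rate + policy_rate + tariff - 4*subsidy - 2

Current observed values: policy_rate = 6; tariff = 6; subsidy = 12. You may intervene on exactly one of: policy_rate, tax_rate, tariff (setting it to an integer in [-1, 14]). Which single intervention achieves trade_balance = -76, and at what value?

Intervening on policy_rate: with other inputs at their observed values, trade_balance = -2*policy_rate - 56. Solving for -76 gives policy_rate = 10, within [-1, 14].
Intervening on tax_rate: trade_balance = -3*tax_rate - 38. Reaching -76 requires tax_rate = 38/3, not an integer.
Intervening on tariff: trade_balance = tariff - 74. Reaching -76 requires tariff = -2, outside [-1, 14].

set policy_rate = 10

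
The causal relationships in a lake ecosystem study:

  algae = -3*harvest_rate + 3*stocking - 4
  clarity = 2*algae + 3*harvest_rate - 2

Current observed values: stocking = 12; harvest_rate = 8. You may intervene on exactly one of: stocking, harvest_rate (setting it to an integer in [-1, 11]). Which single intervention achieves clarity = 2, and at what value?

set stocking = 6

Intervening on stocking: with other inputs at their observed values, clarity = 6*stocking - 34. Solving for 2 gives stocking = 6, within [-1, 11].
Intervening on harvest_rate: clarity = -3*harvest_rate + 62. Reaching 2 requires harvest_rate = 20, outside [-1, 11].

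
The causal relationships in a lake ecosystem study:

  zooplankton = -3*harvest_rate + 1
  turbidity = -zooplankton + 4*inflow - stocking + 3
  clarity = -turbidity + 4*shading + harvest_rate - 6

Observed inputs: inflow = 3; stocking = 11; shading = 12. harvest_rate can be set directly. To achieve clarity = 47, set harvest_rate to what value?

harvest_rate = -4

Substituting into the turbidity equation gives turbidity = 3*harvest_rate + 3.
Substituting into the clarity equation gives clarity = -2*harvest_rate + 39.
Solve -2*harvest_rate + 39 = 47: harvest_rate = (47 - 39) / -2 = -4.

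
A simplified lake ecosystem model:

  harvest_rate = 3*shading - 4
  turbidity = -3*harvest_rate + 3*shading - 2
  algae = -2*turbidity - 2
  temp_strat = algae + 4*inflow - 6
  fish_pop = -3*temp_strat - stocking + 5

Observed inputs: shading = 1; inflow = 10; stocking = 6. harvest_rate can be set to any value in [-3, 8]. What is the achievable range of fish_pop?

Intervening on harvest_rate fixes its value directly, overriding its dependence on shading.
Substituting into the turbidity equation gives turbidity = -3*harvest_rate + 1.
This gives algae = 6*harvest_rate - 4.
So temp_strat = 6*harvest_rate + 30.
So fish_pop = -18*harvest_rate - 91.
Linear in harvest_rate, so extremes are at the endpoints: harvest_rate = -3 gives fish_pop = -37; harvest_rate = 8 gives fish_pop = -235.

-235 to -37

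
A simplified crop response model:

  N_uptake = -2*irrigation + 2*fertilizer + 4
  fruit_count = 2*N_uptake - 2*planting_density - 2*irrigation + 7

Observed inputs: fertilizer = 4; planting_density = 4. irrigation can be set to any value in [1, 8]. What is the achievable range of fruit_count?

-25 to 17

Substituting into the N_uptake equation gives N_uptake = -2*irrigation + 12.
Substituting into the fruit_count equation gives fruit_count = -6*irrigation + 23.
Linear in irrigation, so extremes are at the endpoints: irrigation = 1 gives fruit_count = 17; irrigation = 8 gives fruit_count = -25.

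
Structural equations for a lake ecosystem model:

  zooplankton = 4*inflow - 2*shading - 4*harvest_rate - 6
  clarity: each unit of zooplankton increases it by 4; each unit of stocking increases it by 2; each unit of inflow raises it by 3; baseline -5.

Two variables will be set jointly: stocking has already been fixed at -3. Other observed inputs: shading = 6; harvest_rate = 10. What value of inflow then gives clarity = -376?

With stocking held at -3:
Substituting into the zooplankton equation gives zooplankton = 4*inflow - 58.
Substituting into the clarity equation gives clarity = 19*inflow - 243.
Solve 19*inflow - 243 = -376: inflow = (-376 + 243) / 19 = -7.

inflow = -7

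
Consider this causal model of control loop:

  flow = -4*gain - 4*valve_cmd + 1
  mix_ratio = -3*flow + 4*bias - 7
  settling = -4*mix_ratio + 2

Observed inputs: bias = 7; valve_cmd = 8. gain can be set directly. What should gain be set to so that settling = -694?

gain = 5

Substituting into the flow equation gives flow = -4*gain - 31.
mix_ratio becomes 12*gain + 114.
Substituting into the settling equation gives settling = -48*gain - 454.
Solve -48*gain - 454 = -694: gain = (-694 + 454) / -48 = 5.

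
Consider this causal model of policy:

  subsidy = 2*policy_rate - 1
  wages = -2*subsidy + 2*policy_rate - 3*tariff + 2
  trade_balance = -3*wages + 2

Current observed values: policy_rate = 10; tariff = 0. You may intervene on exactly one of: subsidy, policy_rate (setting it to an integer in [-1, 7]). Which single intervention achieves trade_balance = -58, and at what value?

set subsidy = 1

Intervening on subsidy: with other inputs at their observed values, trade_balance = 6*subsidy - 64. Solving for -58 gives subsidy = 1, within [-1, 7].
Intervening on policy_rate: trade_balance = 6*policy_rate - 10. Reaching -58 requires policy_rate = -8, outside [-1, 7].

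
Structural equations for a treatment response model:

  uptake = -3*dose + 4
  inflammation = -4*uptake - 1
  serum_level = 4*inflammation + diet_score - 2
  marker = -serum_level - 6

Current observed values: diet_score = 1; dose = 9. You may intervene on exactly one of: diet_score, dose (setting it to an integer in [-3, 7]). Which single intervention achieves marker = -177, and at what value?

Intervening on diet_score: marker = -diet_score - 368. Reaching -177 requires diet_score = -191, outside [-3, 7].
Intervening on dose: with other inputs at their observed values, marker = -48*dose + 63. Solving for -177 gives dose = 5, within [-3, 7].

set dose = 5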